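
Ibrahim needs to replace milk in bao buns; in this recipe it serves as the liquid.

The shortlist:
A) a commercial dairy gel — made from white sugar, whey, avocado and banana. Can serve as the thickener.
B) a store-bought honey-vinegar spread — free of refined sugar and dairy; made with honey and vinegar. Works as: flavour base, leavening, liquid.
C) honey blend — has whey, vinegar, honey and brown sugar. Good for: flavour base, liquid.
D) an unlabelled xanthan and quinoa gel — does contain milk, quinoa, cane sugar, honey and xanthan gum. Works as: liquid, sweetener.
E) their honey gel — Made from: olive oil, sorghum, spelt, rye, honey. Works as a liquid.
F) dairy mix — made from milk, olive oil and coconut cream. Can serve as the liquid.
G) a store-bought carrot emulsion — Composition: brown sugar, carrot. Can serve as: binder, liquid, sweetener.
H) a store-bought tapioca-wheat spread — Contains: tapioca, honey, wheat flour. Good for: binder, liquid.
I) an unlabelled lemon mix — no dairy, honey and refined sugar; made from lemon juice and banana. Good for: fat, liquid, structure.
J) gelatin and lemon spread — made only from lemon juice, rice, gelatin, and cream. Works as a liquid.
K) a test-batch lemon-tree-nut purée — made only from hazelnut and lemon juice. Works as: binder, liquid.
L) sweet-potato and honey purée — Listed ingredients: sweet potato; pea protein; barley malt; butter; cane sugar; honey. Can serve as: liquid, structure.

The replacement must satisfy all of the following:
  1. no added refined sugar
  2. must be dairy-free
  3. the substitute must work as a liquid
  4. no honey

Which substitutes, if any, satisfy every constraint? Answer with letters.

I, K

A: not usable as a liquid; has white sugar, so not no-added-sugar (and 1 more) — no
B: has honey, so not honey-free — reject
C: has brown sugar, so not no-added-sugar; has honey, so not honey-free (and 1 more) — out
D: has cane sugar, so not no-added-sugar; has honey, so not honey-free (and 1 more) — out
E: has honey, so not honey-free — reject
F: has milk, so not dairy-free — reject
G: has brown sugar, so not no-added-sugar — reject
H: has honey, so not honey-free — out
I: works as a liquid, no dairy, no refined sugar — OK
J: has cream, so not dairy-free — out
K: every rule checks out — valid
L: has cane sugar, so not no-added-sugar; has honey, so not honey-free (and 1 more) — out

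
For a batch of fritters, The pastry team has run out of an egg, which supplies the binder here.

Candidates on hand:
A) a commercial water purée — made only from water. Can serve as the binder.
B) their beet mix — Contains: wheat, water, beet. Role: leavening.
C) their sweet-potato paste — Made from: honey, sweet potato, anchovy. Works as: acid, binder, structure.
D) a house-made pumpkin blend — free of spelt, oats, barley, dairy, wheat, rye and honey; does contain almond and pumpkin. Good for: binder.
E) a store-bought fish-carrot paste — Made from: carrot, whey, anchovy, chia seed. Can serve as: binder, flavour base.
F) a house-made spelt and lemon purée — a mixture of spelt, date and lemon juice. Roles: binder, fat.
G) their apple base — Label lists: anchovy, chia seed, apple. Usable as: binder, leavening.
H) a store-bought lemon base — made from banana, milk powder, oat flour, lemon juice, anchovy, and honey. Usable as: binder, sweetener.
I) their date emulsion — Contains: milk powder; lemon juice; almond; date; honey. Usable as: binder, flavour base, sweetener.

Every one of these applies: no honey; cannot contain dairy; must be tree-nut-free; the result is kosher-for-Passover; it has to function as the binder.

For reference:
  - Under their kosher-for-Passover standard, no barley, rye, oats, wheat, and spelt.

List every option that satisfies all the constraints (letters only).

A: nothing on the exclusion list — valid
B: not usable as a binder; has wheat, so not kosher-for-Passover — out
C: has honey, so not honey-free — reject
D: has almond, so not tree-nut-free — no
E: has whey, so not dairy-free — out
F: has spelt, so not kosher-for-Passover — out
G: nothing on the exclusion list — OK
H: has oat flour, so not kosher-for-Passover; has honey, so not honey-free (and 1 more) — out
I: has honey, so not honey-free; has almond, so not tree-nut-free (and 1 more) — reject

A, G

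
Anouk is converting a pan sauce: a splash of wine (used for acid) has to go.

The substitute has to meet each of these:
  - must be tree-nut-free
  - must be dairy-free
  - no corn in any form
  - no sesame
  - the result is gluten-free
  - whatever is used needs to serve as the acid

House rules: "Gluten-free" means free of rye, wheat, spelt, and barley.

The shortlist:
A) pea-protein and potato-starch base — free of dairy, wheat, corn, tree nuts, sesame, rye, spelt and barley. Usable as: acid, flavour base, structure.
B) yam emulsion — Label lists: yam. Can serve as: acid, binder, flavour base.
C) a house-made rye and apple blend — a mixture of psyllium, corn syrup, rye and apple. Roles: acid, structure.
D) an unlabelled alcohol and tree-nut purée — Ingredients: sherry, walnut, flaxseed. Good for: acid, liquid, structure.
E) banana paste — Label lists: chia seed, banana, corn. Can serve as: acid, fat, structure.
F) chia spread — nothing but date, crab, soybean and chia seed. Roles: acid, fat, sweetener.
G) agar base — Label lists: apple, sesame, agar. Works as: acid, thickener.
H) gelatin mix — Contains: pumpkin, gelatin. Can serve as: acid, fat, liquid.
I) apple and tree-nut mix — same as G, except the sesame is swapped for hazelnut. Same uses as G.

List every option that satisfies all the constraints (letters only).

A: no sesame, no corn — keep
B: nothing on the exclusion list — keep
C: has rye, so not gluten-free; has corn syrup, so not corn-free — no
D: has walnut, so not tree-nut-free — reject
E: has corn, so not corn-free — out
F: crab and soybean etc. — none of it excluded — OK
G: has sesame, so not sesame-free — no
H: works as an acid, no tree nuts, no dairy — keep
I: has hazelnut, so not tree-nut-free — no

A, B, F, H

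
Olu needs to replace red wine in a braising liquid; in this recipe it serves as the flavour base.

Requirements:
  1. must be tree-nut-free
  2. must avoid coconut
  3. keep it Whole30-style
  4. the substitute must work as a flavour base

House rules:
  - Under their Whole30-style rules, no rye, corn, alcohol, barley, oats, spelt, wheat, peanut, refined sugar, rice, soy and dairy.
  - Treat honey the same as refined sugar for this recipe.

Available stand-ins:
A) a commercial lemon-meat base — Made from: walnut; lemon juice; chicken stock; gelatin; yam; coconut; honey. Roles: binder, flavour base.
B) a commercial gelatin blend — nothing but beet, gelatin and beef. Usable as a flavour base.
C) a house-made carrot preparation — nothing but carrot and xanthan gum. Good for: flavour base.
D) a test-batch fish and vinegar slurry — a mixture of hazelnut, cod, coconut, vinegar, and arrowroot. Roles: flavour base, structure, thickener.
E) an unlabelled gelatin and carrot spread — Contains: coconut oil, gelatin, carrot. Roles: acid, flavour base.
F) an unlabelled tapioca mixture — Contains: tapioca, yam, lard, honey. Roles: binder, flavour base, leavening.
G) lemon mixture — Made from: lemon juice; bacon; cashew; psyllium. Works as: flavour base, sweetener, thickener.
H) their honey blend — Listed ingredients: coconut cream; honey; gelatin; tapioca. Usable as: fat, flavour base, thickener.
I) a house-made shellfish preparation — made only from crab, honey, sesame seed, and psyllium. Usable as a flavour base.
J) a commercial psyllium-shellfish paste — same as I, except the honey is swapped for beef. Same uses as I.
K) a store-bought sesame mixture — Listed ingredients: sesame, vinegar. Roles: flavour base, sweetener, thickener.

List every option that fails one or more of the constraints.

A: has honey, so not Whole30-style; has walnut, so not tree-nut-free (and 1 more) — reject
B: only gelatin, beef, and beet; none excluded — valid
C: only xanthan gum and carrot; none excluded — valid
D: has hazelnut, so not tree-nut-free; has coconut, so not coconut-free — reject
E: has coconut oil, so not coconut-free — reject
F: has honey, so not Whole30-style — reject
G: has cashew, so not tree-nut-free — reject
H: has honey, so not Whole30-style; has coconut cream, so not coconut-free — reject
I: has honey, so not Whole30-style — reject
J: works as a flavour base, Whole30-style, no tree nuts — keep
K: every rule checks out — OK

A, D, E, F, G, H, I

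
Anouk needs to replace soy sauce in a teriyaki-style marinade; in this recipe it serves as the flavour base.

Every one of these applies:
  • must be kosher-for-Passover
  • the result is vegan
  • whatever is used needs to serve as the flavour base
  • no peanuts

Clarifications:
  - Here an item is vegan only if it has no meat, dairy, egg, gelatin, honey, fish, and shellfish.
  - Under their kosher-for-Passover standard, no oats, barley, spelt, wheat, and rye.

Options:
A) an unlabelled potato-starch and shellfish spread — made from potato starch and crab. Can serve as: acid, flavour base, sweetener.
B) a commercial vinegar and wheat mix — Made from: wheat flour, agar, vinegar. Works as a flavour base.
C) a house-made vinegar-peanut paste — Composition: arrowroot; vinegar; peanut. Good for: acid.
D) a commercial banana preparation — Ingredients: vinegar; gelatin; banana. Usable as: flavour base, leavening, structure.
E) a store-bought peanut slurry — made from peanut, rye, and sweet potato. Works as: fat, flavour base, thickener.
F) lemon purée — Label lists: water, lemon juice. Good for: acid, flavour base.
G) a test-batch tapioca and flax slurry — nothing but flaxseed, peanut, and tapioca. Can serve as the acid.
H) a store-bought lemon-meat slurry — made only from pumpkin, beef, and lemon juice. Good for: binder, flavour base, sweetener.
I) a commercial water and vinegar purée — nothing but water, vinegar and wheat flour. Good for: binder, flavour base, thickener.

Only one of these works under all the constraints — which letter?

F

A: has crab, so not vegan — out
B: has wheat flour, so not kosher-for-Passover — no
C: not usable as a flavour base; has peanut, so not peanut-free — reject
D: has gelatin, so not vegan — out
E: has rye, so not kosher-for-Passover; has peanut, so not peanut-free — reject
F: every rule checks out — valid
G: not usable as a flavour base; has peanut, so not peanut-free — out
H: has beef, so not vegan — reject
I: has wheat flour, so not kosher-for-Passover — out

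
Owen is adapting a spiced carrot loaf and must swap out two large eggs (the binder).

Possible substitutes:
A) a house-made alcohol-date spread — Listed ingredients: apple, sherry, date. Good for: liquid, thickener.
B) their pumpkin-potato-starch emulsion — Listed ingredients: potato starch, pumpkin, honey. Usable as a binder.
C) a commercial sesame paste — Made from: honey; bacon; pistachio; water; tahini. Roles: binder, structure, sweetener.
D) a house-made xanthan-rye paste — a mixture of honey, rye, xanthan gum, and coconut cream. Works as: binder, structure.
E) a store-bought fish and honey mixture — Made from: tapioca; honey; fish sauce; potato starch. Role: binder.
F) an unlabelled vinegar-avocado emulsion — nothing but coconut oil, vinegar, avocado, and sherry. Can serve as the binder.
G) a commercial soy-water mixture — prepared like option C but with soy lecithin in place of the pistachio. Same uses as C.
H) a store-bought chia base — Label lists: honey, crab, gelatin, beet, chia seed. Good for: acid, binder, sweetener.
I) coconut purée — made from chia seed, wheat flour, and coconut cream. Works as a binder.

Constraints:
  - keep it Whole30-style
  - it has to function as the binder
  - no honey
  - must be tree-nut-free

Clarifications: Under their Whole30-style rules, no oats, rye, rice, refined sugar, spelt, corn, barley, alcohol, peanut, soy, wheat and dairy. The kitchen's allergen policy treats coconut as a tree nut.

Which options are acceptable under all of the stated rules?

A: not usable as a binder; has sherry, so not Whole30-style — no
B: has honey, so not honey-free — reject
C: has honey, so not honey-free; has pistachio, so not tree-nut-free — out
D: has rye, so not Whole30-style; has honey, so not honey-free (and 1 more) — no
E: has honey, so not honey-free — reject
F: has sherry, so not Whole30-style; has coconut oil, so not tree-nut-free — reject
G: has soy lecithin, so not Whole30-style; has honey, so not honey-free — reject
H: has honey, so not honey-free — no
I: has wheat flour, so not Whole30-style; has coconut cream, so not tree-nut-free — out

none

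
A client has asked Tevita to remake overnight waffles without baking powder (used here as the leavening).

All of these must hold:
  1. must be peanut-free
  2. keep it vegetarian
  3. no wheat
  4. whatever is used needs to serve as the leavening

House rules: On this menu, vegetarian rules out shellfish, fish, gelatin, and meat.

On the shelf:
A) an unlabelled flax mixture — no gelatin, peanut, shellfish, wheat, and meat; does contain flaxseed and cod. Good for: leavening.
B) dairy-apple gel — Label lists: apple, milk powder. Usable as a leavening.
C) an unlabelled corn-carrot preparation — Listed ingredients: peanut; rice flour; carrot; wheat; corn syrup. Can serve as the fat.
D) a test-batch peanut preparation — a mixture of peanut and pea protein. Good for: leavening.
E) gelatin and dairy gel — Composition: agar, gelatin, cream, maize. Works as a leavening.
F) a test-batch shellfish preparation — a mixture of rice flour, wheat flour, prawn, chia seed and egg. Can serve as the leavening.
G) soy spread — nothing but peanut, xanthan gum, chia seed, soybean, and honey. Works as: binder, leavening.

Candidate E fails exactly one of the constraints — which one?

usable as a leavening: satisfied
vegetarian: has gelatin — fails
wheat-free: satisfied
peanut-free: satisfied

vegetarian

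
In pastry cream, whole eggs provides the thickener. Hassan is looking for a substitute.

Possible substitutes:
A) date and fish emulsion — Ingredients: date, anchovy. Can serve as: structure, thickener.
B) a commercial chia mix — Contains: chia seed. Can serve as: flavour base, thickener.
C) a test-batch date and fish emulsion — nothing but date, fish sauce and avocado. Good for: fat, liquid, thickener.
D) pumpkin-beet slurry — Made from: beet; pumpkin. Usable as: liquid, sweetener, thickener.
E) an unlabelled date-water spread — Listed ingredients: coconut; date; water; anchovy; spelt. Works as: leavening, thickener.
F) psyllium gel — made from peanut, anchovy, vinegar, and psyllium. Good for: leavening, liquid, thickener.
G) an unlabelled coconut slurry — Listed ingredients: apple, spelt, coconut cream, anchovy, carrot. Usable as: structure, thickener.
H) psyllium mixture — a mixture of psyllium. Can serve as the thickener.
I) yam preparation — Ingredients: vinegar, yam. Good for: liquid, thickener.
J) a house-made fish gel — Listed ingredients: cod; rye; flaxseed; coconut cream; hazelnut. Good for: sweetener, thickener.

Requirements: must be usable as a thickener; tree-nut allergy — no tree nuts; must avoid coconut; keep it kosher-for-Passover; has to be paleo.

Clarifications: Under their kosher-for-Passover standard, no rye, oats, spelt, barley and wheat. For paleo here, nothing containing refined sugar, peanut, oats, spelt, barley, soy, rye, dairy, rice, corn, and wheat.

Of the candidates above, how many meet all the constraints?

A: no tree nuts, kosher-for-Passover — valid
B: every rule checks out — valid
C: works as a thickener, kosher-for-Passover, paleo — OK
D: every rule checks out — OK
E: has spelt, so not kosher-for-Passover; has spelt, so not paleo (and 1 more) — reject
F: has peanut, so not paleo — reject
G: has spelt, so not kosher-for-Passover; has spelt, so not paleo (and 1 more) — out
H: every rule checks out — keep
I: paleo, no tree nuts — valid
J: has rye, so not kosher-for-Passover; has rye, so not paleo (and 2 more) — no

6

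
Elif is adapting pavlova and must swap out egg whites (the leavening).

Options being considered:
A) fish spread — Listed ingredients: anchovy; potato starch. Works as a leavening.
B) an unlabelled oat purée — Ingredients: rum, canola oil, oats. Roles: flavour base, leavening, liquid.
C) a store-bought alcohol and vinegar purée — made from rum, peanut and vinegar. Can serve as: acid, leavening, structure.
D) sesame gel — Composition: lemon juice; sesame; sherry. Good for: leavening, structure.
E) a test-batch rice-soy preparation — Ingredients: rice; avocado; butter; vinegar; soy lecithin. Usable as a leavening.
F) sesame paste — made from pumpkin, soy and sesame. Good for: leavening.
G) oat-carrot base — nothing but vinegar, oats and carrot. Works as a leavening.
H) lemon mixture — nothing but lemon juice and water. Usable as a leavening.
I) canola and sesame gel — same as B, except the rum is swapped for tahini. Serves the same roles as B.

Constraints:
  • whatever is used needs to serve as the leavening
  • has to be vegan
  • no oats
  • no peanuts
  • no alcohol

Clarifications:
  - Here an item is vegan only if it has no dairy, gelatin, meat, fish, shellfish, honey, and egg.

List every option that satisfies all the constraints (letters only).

F, H

A: has anchovy, so not vegan — no
B: has oats, so not oat-free; has rum, so not alcohol-free — no
C: has peanut, so not peanut-free; has rum, so not alcohol-free — no
D: has sherry, so not alcohol-free — no
E: has butter, so not vegan — reject
F: every rule checks out — valid
G: has oats, so not oat-free — reject
H: only water and lemon juice; none excluded — OK
I: has oats, so not oat-free — out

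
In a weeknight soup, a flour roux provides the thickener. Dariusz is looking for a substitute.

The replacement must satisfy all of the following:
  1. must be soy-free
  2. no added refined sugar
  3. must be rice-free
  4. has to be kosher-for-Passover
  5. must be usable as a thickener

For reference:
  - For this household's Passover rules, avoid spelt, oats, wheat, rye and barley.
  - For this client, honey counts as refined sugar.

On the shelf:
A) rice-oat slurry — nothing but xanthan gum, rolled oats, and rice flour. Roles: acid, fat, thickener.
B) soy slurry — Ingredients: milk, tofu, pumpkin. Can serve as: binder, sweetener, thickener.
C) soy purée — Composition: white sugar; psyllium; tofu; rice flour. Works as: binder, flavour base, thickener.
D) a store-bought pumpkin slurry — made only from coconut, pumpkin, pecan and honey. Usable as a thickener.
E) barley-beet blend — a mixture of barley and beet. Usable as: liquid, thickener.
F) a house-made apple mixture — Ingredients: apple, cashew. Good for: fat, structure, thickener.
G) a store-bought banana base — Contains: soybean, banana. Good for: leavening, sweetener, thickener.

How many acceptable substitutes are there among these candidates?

1

A: has rolled oats, so not kosher-for-Passover; has rice flour, so not rice-free — reject
B: has tofu, so not soy-free — no
C: has tofu, so not soy-free; has rice flour, so not rice-free (and 1 more) — reject
D: has honey, so not no-added-sugar — reject
E: has barley, so not kosher-for-Passover — reject
F: only cashew and apple; none excluded — OK
G: has soybean, so not soy-free — no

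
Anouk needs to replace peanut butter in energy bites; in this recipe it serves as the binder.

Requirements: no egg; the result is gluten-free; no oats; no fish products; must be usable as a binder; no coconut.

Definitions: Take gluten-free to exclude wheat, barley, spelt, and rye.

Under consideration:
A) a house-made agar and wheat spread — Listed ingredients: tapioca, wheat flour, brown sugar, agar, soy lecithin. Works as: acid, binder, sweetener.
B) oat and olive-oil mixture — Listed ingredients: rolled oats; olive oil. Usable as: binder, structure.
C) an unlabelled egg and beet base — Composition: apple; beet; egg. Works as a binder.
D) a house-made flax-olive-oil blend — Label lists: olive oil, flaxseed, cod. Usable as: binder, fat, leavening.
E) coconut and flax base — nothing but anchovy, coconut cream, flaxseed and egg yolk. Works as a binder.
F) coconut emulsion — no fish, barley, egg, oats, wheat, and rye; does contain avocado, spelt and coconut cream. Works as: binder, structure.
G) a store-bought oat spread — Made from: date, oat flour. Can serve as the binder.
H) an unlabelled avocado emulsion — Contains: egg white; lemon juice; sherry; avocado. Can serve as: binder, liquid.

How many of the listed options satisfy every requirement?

0

A: has wheat flour, so not gluten-free — no
B: has rolled oats, so not oat-free — reject
C: has egg, so not egg-free — no
D: has cod, so not fish-free — out
E: has egg yolk, so not egg-free; has anchovy, so not fish-free (and 1 more) — no
F: has spelt, so not gluten-free; has coconut cream, so not coconut-free — no
G: has oat flour, so not oat-free — reject
H: has egg white, so not egg-free — no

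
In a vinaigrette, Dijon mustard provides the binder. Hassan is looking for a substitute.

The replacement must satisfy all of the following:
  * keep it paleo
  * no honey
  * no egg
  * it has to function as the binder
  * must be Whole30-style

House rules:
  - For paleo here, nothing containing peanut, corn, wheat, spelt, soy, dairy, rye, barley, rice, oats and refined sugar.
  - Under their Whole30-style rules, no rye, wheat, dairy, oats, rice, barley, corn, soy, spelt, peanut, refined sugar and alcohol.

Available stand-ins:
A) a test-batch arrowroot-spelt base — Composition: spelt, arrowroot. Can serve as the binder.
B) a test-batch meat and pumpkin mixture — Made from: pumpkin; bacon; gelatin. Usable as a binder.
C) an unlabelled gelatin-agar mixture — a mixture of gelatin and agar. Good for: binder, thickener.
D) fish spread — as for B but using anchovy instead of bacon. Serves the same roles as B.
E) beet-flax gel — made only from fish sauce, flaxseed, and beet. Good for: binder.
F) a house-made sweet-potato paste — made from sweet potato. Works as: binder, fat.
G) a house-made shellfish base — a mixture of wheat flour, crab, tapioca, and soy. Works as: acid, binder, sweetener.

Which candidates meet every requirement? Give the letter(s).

B, C, D, E, F

A: has spelt, so not paleo; has spelt, so not Whole30-style — reject
B: Whole30-style, paleo — keep
C: works as a binder, no egg, Whole30-style — OK
D: only anchovy, gelatin, and pumpkin; none excluded — valid
E: Whole30-style, paleo — keep
F: no egg, Whole30-style — keep
G: has soy, so not paleo; has soy, so not Whole30-style — out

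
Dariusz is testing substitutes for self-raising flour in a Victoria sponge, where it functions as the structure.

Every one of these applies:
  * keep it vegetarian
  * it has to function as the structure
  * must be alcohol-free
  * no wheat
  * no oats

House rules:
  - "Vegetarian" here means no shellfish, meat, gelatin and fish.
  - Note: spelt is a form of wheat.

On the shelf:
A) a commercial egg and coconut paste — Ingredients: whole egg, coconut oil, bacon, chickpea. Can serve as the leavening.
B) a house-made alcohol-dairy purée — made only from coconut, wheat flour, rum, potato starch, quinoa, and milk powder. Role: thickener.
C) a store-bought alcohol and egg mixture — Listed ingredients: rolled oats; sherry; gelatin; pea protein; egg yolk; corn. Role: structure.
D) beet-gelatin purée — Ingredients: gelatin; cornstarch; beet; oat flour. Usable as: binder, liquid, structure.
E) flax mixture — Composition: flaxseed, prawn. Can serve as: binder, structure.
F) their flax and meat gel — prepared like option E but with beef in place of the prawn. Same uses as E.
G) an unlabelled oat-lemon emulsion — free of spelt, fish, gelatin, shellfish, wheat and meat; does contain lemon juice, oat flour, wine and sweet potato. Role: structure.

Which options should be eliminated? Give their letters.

A: not usable as a structure; has bacon, so not vegetarian — out
B: not usable as a structure; has wheat flour, so not wheat-free (and 1 more) — no
C: has gelatin, so not vegetarian; has sherry, so not alcohol-free (and 1 more) — out
D: has gelatin, so not vegetarian; has oat flour, so not oat-free — reject
E: has prawn, so not vegetarian — reject
F: has beef, so not vegetarian — reject
G: has wine, so not alcohol-free; has oat flour, so not oat-free — out

A, B, C, D, E, F, G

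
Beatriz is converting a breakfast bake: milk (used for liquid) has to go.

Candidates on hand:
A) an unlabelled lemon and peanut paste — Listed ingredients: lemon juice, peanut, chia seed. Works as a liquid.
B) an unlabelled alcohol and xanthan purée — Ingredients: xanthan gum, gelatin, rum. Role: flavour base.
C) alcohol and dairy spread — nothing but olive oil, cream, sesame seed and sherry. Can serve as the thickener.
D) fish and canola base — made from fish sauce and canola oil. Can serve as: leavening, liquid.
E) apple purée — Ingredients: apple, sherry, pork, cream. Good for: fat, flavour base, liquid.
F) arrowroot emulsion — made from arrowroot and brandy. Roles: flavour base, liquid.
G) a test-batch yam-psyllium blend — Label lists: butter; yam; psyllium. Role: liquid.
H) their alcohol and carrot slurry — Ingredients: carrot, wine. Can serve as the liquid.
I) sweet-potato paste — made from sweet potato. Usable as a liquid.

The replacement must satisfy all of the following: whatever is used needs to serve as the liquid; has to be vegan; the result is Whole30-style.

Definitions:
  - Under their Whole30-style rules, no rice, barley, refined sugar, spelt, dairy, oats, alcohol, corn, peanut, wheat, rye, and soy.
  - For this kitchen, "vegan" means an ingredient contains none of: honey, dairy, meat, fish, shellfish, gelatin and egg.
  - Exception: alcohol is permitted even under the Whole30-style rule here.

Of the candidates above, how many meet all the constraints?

A: has peanut, so not Whole30-style — no
B: not usable as a liquid; has gelatin, so not vegan — no
C: not usable as a liquid; has cream, so not Whole30-style (and 1 more) — reject
D: has fish sauce, so not vegan — no
E: has cream, so not Whole30-style; has cream, so not vegan — no
F: alcohol is permitted under the Whole30-style carve-out; nothing else excluded — OK
G: has butter, so not Whole30-style; has butter, so not vegan — no
H: alcohol is permitted under the Whole30-style carve-out; nothing else excluded — keep
I: works as a liquid, Whole30-style, vegan — keep

3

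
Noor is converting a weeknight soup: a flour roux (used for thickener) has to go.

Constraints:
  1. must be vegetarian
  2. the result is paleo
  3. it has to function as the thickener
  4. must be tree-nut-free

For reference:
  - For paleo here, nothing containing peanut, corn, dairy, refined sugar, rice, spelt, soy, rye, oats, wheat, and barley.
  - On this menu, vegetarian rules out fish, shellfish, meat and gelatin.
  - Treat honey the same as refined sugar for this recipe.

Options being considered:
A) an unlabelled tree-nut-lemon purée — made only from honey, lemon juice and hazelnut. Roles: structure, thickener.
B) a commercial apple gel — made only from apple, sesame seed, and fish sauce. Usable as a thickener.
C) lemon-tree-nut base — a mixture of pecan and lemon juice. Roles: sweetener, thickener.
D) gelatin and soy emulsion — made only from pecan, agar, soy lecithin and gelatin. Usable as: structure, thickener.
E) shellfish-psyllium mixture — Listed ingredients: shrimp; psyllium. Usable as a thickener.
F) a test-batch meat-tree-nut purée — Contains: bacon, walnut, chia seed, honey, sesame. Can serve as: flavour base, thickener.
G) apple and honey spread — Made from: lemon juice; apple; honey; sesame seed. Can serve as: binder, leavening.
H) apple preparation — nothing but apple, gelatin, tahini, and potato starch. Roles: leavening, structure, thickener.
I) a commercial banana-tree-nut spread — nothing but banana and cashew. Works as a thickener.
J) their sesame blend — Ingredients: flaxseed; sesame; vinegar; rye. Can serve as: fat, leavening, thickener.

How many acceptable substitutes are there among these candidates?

A: has honey, so not paleo; has hazelnut, so not tree-nut-free — no
B: has fish sauce, so not vegetarian — no
C: has pecan, so not tree-nut-free — reject
D: has soy lecithin, so not paleo; has gelatin, so not vegetarian (and 1 more) — out
E: has shrimp, so not vegetarian — no
F: has honey, so not paleo; has bacon, so not vegetarian (and 1 more) — reject
G: not usable as a thickener; has honey, so not paleo — reject
H: has gelatin, so not vegetarian — no
I: has cashew, so not tree-nut-free — no
J: has rye, so not paleo — out

0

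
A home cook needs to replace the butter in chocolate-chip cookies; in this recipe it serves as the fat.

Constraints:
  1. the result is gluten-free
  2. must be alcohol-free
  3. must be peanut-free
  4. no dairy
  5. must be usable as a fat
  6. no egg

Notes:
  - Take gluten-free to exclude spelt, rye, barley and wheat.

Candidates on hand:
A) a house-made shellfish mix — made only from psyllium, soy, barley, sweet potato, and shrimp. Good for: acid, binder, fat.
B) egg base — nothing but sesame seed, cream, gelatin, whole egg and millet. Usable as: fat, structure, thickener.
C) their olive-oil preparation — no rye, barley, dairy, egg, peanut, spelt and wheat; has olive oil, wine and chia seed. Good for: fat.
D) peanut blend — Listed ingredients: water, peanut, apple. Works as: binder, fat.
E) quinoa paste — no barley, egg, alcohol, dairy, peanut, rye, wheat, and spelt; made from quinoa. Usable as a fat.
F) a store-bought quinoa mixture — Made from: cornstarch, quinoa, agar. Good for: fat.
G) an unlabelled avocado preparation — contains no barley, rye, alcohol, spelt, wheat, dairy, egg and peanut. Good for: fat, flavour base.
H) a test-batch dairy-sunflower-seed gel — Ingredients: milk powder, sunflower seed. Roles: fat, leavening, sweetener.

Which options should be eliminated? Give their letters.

A, B, C, D, H

A: has barley, so not gluten-free — out
B: has whole egg, so not egg-free; has cream, so not dairy-free — out
C: has wine, so not alcohol-free — reject
D: has peanut, so not peanut-free — reject
E: no dairy, no alcohol — valid
F: only cornstarch, agar and quinoa; none excluded — keep
G: all constraints satisfied — OK
H: has milk powder, so not dairy-free — no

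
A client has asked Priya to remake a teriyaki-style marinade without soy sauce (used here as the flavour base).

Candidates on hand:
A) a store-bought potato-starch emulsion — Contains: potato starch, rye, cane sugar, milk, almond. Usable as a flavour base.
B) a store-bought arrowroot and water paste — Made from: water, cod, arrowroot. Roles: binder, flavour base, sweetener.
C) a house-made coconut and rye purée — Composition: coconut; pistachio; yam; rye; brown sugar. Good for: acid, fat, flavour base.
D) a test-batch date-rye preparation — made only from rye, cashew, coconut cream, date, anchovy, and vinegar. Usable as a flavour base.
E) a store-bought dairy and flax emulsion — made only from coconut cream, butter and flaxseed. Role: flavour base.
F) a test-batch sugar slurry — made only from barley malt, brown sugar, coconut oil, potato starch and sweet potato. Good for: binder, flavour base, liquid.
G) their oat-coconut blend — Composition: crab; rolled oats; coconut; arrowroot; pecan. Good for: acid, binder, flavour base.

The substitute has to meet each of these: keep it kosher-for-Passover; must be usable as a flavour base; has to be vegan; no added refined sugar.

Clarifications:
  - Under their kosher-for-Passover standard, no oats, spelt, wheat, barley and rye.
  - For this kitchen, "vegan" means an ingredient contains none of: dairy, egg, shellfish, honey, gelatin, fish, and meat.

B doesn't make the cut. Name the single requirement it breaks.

vegan

usable as a flavour base: satisfied
kosher-for-Passover: satisfied
vegan: has cod — fails
no-added-sugar: satisfied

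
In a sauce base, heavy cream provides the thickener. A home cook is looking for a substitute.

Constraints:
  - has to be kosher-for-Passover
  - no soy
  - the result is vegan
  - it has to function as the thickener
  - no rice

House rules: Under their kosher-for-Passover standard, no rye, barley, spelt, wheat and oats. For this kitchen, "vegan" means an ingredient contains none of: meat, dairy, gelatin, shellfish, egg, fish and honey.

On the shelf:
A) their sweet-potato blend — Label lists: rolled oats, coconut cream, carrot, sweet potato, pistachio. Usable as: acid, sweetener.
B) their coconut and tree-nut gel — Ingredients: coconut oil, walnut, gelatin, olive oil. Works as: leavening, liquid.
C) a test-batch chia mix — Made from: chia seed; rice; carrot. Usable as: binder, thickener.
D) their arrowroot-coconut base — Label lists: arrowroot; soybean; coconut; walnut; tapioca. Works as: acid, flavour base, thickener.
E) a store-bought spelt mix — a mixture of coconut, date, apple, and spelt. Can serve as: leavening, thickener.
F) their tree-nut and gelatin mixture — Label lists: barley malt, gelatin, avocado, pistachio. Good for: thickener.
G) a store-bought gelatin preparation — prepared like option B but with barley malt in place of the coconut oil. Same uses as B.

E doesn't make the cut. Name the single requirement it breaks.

kosher-for-Passover

usable as a thickener: satisfied
kosher-for-Passover: has spelt — fails
vegan: satisfied
rice-free: satisfied
soy-free: satisfied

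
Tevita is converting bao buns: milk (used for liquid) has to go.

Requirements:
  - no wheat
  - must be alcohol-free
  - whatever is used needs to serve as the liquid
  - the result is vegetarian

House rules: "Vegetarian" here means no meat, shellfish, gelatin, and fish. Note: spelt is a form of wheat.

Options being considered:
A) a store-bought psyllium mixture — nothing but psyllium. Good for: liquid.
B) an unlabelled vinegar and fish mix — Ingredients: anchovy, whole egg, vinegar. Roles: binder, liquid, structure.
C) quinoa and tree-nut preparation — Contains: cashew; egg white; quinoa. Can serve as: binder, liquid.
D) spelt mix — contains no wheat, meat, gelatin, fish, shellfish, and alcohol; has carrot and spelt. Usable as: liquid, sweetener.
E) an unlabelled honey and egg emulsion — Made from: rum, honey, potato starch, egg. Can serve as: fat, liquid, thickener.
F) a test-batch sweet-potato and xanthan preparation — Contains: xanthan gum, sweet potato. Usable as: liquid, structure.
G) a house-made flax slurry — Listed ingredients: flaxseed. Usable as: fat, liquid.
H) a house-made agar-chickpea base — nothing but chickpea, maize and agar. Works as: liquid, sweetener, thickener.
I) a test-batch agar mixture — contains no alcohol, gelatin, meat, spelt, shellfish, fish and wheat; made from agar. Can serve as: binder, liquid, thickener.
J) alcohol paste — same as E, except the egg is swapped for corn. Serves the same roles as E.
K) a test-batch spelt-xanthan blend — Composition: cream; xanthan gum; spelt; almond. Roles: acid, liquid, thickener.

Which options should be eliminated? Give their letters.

A: only psyllium; none excluded — keep
B: has anchovy, so not vegetarian — out
C: nothing on the exclusion list — valid
D: has spelt, so not wheat-free — out
E: has rum, so not alcohol-free — out
F: all constraints satisfied — keep
G: nothing on the exclusion list — keep
H: wheat-free, no alcohol — keep
I: every rule checks out — OK
J: has rum, so not alcohol-free — out
K: has spelt, so not wheat-free — reject

B, D, E, J, K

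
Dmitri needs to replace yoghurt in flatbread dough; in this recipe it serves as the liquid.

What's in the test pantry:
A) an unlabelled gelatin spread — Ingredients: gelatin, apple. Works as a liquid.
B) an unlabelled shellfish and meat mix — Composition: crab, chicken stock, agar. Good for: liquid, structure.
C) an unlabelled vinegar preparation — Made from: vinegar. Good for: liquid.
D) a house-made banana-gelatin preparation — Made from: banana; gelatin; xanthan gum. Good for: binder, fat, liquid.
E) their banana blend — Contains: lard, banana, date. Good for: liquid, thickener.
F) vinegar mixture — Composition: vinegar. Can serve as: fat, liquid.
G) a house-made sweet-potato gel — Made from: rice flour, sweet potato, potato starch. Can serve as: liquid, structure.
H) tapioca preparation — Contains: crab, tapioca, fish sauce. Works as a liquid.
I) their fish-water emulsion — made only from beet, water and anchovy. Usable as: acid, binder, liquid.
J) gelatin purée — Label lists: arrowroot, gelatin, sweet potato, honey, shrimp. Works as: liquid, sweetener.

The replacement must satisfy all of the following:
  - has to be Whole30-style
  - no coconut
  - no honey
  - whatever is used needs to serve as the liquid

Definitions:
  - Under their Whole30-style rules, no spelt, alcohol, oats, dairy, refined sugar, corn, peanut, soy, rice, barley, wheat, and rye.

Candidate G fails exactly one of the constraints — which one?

usable as a liquid: satisfied
Whole30-style: has rice flour — fails
honey-free: satisfied
coconut-free: satisfied

Whole30-style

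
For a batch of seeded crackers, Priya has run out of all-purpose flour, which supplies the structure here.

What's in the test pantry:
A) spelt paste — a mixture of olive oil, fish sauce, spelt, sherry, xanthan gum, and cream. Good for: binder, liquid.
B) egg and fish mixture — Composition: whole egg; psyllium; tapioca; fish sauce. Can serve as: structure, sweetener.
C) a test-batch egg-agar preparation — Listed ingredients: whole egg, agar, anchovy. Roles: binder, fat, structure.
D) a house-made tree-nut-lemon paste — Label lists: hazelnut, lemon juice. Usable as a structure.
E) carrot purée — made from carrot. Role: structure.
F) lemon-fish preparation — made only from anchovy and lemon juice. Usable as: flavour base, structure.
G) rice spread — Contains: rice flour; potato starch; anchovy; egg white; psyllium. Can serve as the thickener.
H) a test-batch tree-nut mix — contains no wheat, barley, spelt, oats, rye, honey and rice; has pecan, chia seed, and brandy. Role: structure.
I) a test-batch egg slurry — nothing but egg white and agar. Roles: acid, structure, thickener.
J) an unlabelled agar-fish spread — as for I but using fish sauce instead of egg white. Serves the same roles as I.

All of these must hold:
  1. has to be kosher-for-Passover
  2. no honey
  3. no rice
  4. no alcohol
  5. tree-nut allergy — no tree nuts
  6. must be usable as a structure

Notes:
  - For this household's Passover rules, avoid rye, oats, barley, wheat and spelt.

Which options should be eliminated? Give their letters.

A: not usable as a structure; has spelt, so not kosher-for-Passover (and 1 more) — reject
B: whole egg and fish sauce etc. — none of it excluded — valid
C: only whole egg, anchovy, and agar; none excluded — valid
D: has hazelnut, so not tree-nut-free — out
E: only carrot; none excluded — valid
F: only anchovy and lemon juice; none excluded — valid
G: not usable as a structure; has rice flour, so not rice-free — reject
H: has pecan, so not tree-nut-free; has brandy, so not alcohol-free — no
I: only egg white and agar; none excluded — valid
J: nothing on the exclusion list — keep

A, D, G, H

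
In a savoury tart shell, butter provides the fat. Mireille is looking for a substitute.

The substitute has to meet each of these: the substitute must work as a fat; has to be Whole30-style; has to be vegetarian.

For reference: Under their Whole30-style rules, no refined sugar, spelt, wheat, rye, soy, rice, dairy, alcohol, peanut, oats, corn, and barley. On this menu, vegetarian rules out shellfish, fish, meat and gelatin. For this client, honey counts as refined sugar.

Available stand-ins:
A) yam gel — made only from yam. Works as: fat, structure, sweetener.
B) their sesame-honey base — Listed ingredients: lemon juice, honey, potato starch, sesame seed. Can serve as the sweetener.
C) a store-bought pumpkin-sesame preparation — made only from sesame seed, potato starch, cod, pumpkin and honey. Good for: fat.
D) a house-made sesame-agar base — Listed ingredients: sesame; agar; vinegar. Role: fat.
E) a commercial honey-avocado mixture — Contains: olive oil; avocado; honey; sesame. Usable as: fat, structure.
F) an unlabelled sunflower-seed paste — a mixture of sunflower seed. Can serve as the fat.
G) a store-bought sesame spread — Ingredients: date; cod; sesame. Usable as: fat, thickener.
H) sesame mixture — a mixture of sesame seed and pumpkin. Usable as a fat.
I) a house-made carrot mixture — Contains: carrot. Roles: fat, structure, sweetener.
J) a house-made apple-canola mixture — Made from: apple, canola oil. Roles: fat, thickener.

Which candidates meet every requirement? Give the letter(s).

A, D, F, H, I, J

A: Whole30-style, vegetarian — keep
B: not usable as a fat; has honey, so not Whole30-style — no
C: has honey, so not Whole30-style; has cod, so not vegetarian — reject
D: only sesame, vinegar and agar; none excluded — keep
E: has honey, so not Whole30-style — out
F: vegetarian, Whole30-style — valid
G: has cod, so not vegetarian — no
H: every rule checks out — keep
I: every rule checks out — keep
J: only canola oil and apple; none excluded — valid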